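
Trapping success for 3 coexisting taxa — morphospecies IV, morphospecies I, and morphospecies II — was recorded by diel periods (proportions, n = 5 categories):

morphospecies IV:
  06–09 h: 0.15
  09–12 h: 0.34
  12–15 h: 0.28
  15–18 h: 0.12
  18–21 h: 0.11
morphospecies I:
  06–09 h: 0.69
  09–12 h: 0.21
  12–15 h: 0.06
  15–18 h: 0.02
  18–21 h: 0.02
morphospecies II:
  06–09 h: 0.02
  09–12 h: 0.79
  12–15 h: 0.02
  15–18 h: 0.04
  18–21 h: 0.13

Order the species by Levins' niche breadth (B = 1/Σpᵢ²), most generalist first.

morphospecies IV > morphospecies I > morphospecies II

Σp_IVᵢ² = 0.15² + 0.34² + 0.28² + 0.12² + 0.11² = 0.0225 + 0.1156 + 0.0784 + 0.0144 + 0.0121 = 0.2430
B_IV = 1 / 0.2430 = 4.1152
Σp_Iᵢ² = 0.69² + 0.21² + 0.06² + 0.02² + 0.02² = 0.4761 + 0.0441 + 0.0036 + 0.0004 + 0.0004 = 0.5246
B_I = 1 / 0.5246 = 1.9062
Σp_IIᵢ² = 0.02² + 0.79² + 0.02² + 0.04² + 0.13² = 0.0004 + 0.6241 + 0.0004 + 0.0016 + 0.0169 = 0.6434
B_II = 1 / 0.6434 = 1.5542
Ranking by B (broadest → narrowest): morphospecies IV (4.12) > morphospecies I (1.91) > morphospecies II (1.55)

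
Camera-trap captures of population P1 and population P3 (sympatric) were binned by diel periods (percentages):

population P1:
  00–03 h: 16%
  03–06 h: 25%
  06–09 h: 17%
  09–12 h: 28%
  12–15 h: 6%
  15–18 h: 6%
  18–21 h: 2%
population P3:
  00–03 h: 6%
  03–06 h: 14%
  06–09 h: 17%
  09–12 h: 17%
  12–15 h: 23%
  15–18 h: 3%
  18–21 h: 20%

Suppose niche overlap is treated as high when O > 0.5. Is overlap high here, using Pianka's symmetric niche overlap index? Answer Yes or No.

Convert percentages to proportions (divide by 100).
Σ p₁ᵢp₂ᵢ = 0.0096 + 0.0350 + 0.0289 + 0.0476 + 0.0138 + 0.0018 + 0.0040 = 0.1407
Σp_1ᵢ² = 0.16² + 0.25² + 0.17² + 0.28² + 0.06² + 0.06² + 0.02² = 0.0256 + 0.0625 + 0.0289 + 0.0784 + 0.0036 + 0.0036 + 0.0004 = 0.2030
Σp_2ᵢ² = 0.06² + 0.14² + 0.17² + 0.17² + 0.23² + 0.03² + 0.20² = 0.0036 + 0.0196 + 0.0289 + 0.0289 + 0.0529 + 0.0009 + 0.0400 = 0.1748
O = 0.1407 / √(0.2030 × 0.1748) = 0.1407 / 0.18837 = 0.7469
O = 0.7469 > 0.5 → Yes.

Yes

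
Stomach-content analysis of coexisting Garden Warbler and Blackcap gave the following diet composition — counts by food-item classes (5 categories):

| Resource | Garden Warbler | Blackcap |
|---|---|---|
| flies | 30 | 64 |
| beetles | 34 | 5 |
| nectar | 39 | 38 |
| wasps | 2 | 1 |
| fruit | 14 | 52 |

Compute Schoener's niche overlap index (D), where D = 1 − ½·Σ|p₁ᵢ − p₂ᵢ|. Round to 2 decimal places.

Proportions for Garden Warbler (n=119): 30/119=0.2521, 34/119=0.2857, 39/119=0.3277, 2/119=0.0168, 14/119=0.1176
Proportions for Blackcap (n=160): 64/160=0.4000, 5/160=0.0313, 38/160=0.2375, 1/160=0.0063, 52/160=0.3250
Σ|p₁ᵢ − p₂ᵢ| = 0.1479 + 0.2544 + 0.0902 + 0.0105 + 0.2074 = 0.7104
D = 1 − ½ × 0.7104 = 1 − 0.35520 = 0.64480

0.64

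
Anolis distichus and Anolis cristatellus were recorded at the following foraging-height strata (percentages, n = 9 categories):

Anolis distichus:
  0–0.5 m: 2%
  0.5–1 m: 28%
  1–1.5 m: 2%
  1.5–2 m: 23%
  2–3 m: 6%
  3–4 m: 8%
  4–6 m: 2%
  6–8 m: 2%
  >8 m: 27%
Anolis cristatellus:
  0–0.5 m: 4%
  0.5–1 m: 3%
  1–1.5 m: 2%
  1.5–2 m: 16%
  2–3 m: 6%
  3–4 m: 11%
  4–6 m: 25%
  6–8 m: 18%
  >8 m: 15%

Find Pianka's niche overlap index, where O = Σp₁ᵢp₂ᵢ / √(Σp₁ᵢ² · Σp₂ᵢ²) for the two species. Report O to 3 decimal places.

Convert percentages to proportions (divide by 100).
Σ p₁ᵢp₂ᵢ = 0.0008 + 0.0084 + 0.0004 + 0.0368 + 0.0036 + 0.0088 + 0.0050 + 0.0036 + 0.0405 = 0.1079
Σp_1ᵢ² = 0.02² + 0.28² + 0.02² + 0.23² + 0.06² + 0.08² + 0.02² + 0.02² + 0.27² = 0.0004 + 0.0784 + 0.0004 + 0.0529 + 0.0036 + 0.0064 + 0.0004 + 0.0004 + 0.0729 = 0.2158
Σp_2ᵢ² = 0.04² + 0.03² + 0.02² + 0.16² + 0.06² + 0.11² + 0.25² + 0.18² + 0.15² = 0.0016 + 0.0009 + 0.0004 + 0.0256 + 0.0036 + 0.0121 + 0.0625 + 0.0324 + 0.0225 = 0.1616
O = 0.1079 / √(0.2158 × 0.1616) = 0.1079 / 0.186744 = 0.57780

0.578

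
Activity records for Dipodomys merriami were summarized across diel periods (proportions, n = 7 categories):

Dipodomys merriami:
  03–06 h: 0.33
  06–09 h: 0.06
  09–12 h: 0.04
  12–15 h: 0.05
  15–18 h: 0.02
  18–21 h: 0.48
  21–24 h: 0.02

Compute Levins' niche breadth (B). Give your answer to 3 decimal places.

Σpᵢ² = 0.33² + 0.06² + 0.04² + 0.05² + 0.02² + 0.48² + 0.02² = 0.1089 + 0.0036 + 0.0016 + 0.0025 + 0.0004 + 0.2304 + 0.0004 = 0.3478
B = 1 / 0.3478 = 2.87522

2.875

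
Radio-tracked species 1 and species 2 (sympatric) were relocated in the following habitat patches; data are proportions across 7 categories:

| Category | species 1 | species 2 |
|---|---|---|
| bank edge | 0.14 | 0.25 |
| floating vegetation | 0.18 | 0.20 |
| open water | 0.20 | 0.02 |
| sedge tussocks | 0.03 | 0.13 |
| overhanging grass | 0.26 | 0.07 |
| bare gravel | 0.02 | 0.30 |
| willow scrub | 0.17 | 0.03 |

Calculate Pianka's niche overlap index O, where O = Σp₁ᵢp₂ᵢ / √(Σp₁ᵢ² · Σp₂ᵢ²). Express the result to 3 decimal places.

0.535

Σ p₁ᵢp₂ᵢ = 0.0350 + 0.0360 + 0.0040 + 0.0039 + 0.0182 + 0.0060 + 0.0051 = 0.1082
Σp_1ᵢ² = 0.14² + 0.18² + 0.20² + 0.03² + 0.26² + 0.02² + 0.17² = 0.0196 + 0.0324 + 0.0400 + 0.0009 + 0.0676 + 0.0004 + 0.0289 = 0.1898
Σp_2ᵢ² = 0.25² + 0.20² + 0.02² + 0.13² + 0.07² + 0.30² + 0.03² = 0.0625 + 0.0400 + 0.0004 + 0.0169 + 0.0049 + 0.0900 + 0.0009 = 0.2156
O = 0.1082 / √(0.1898 × 0.2156) = 0.1082 / 0.202289 = 0.53488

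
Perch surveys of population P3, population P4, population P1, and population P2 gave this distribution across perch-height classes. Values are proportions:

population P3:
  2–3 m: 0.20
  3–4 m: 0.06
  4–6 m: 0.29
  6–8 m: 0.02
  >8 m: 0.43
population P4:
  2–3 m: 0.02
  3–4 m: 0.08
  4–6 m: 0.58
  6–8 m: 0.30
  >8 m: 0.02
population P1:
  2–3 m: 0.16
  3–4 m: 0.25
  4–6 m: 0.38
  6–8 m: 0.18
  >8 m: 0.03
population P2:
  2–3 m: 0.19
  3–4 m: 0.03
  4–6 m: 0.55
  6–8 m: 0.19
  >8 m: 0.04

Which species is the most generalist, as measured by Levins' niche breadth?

population P1

Σp_P3ᵢ² = 0.20² + 0.06² + 0.29² + 0.02² + 0.43² = 0.0400 + 0.0036 + 0.0841 + 0.0004 + 0.1849 = 0.3130
B_P3 = 1 / 0.3130 = 3.1949
Σp_P4ᵢ² = 0.02² + 0.08² + 0.58² + 0.30² + 0.02² = 0.0004 + 0.0064 + 0.3364 + 0.0900 + 0.0004 = 0.4336
B_P4 = 1 / 0.4336 = 2.3063
Σp_P1ᵢ² = 0.16² + 0.25² + 0.38² + 0.18² + 0.03² = 0.0256 + 0.0625 + 0.1444 + 0.0324 + 0.0009 = 0.2658
B_P1 = 1 / 0.2658 = 3.7622
Σp_P2ᵢ² = 0.19² + 0.03² + 0.55² + 0.19² + 0.04² = 0.0361 + 0.0009 + 0.3025 + 0.0361 + 0.0016 = 0.3772
B_P2 = 1 / 0.3772 = 2.6511
Highest B → broadest niche (most generalist): population P1 (B = 3.76).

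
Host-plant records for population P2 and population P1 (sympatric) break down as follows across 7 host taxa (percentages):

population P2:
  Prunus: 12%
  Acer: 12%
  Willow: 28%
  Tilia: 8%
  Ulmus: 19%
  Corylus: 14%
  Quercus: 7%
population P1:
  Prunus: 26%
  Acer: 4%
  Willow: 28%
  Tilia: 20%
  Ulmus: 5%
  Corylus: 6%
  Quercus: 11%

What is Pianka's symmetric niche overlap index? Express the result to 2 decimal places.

0.82

Convert percentages to proportions (divide by 100).
Σ p₁ᵢp₂ᵢ = 0.0312 + 0.0048 + 0.0784 + 0.0160 + 0.0095 + 0.0084 + 0.0077 = 0.1560
Σp_1ᵢ² = 0.12² + 0.12² + 0.28² + 0.08² + 0.19² + 0.14² + 0.07² = 0.0144 + 0.0144 + 0.0784 + 0.0064 + 0.0361 + 0.0196 + 0.0049 = 0.1742
Σp_2ᵢ² = 0.26² + 0.04² + 0.28² + 0.20² + 0.05² + 0.06² + 0.11² = 0.0676 + 0.0016 + 0.0784 + 0.0400 + 0.0025 + 0.0036 + 0.0121 = 0.2058
O = 0.1560 / √(0.1742 × 0.2058) = 0.1560 / 0.18934 = 0.8239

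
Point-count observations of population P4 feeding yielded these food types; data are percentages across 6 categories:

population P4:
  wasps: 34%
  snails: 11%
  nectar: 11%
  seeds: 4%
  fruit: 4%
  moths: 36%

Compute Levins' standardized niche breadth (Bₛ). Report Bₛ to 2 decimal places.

0.53

Convert percentages to proportions (divide by 100).
Σpᵢ² = 0.34² + 0.11² + 0.11² + 0.04² + 0.04² + 0.36² = 0.1156 + 0.0121 + 0.0121 + 0.0016 + 0.0016 + 0.1296 = 0.2726
B = 1 / 0.2726 = 3.6684
Bₛ = (B − 1)/(n − 1) = (3.6684 − 1)/(6 − 1) = 2.6684/5 = 0.5337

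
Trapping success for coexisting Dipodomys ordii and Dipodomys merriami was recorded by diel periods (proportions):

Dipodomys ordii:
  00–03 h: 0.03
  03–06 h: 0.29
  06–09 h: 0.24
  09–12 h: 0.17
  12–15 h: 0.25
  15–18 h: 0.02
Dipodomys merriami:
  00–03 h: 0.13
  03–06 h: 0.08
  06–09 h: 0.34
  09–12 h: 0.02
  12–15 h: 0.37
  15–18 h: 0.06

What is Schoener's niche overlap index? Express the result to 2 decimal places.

0.64

Σ|p₁ᵢ − p₂ᵢ| = 0.10 + 0.21 + 0.10 + 0.15 + 0.12 + 0.04 = 0.72
D = 1 − ½ × 0.72 = 1 − 0.360 = 0.6400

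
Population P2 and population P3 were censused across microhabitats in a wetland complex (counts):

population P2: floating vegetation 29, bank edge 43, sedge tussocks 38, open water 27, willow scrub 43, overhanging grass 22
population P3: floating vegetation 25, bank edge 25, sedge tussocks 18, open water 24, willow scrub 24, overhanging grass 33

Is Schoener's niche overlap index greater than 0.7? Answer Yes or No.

Yes

Proportions for population P2 (n=202): 29/202=0.1436, 43/202=0.2129, 38/202=0.1881, 27/202=0.1337, 43/202=0.2129, 22/202=0.1089
Proportions for population P3 (n=149): 25/149=0.1678, 25/149=0.1678, 18/149=0.1208, 24/149=0.1611, 24/149=0.1611, 33/149=0.2215
Σ|p₁ᵢ − p₂ᵢ| = 0.0242 + 0.0451 + 0.0673 + 0.0274 + 0.0518 + 0.1126 = 0.3284
D = 1 − ½ × 0.3284 = 1 − 0.16420 = 0.83580
D = 0.83580 > 0.7 → Yes.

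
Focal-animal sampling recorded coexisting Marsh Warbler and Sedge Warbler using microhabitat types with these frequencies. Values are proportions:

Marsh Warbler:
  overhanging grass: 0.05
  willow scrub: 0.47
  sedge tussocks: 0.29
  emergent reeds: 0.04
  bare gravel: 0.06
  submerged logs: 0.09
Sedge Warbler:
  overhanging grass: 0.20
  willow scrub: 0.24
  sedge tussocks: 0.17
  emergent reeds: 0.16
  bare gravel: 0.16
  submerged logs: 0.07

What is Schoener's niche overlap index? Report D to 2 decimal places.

0.63

Σ|p₁ᵢ − p₂ᵢ| = 0.15 + 0.23 + 0.12 + 0.12 + 0.10 + 0.02 = 0.74
D = 1 − ½ × 0.74 = 1 − 0.370 = 0.6300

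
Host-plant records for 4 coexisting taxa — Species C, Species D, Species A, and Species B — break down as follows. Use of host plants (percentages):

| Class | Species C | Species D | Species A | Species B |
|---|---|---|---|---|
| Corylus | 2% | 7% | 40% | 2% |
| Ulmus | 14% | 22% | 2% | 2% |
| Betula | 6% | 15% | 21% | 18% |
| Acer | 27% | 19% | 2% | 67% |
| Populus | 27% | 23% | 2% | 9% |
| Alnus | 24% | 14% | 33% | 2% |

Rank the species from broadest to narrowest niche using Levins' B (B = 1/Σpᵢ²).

Convert percentages to proportions (divide by 100).
Σp_Cᵢ² = 0.02² + 0.14² + 0.06² + 0.27² + 0.27² + 0.24² = 0.0004 + 0.0196 + 0.0036 + 0.0729 + 0.0729 + 0.0576 = 0.2270
B_C = 1 / 0.2270 = 4.4053
Σp_Dᵢ² = 0.07² + 0.22² + 0.15² + 0.19² + 0.23² + 0.14² = 0.0049 + 0.0484 + 0.0225 + 0.0361 + 0.0529 + 0.0196 = 0.1844
B_D = 1 / 0.1844 = 5.4230
Σp_Aᵢ² = 0.40² + 0.02² + 0.21² + 0.02² + 0.02² + 0.33² = 0.1600 + 0.0004 + 0.0441 + 0.0004 + 0.0004 + 0.1089 = 0.3142
B_A = 1 / 0.3142 = 3.1827
Σp_Bᵢ² = 0.02² + 0.02² + 0.18² + 0.67² + 0.09² + 0.02² = 0.0004 + 0.0004 + 0.0324 + 0.4489 + 0.0081 + 0.0004 = 0.4906
B_B = 1 / 0.4906 = 2.0383
Ranking by B (broadest → narrowest): Species D (5.42) > Species C (4.41) > Species A (3.18) > Species B (2.04)

Species D > Species C > Species A > Species B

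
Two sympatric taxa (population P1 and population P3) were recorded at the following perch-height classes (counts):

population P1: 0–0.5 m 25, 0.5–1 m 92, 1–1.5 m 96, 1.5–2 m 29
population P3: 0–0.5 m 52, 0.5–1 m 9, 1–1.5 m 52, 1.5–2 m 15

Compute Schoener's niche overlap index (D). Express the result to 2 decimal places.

Proportions for population P1 (n=242): 25/242=0.1033, 92/242=0.3802, 96/242=0.3967, 29/242=0.1198
Proportions for population P3 (n=128): 52/128=0.4063, 9/128=0.0703, 52/128=0.4063, 15/128=0.1172
Σ|p₁ᵢ − p₂ᵢ| = 0.3030 + 0.3099 + 0.0096 + 0.0026 = 0.6251
D = 1 − ½ × 0.6251 = 1 − 0.31255 = 0.68745

0.69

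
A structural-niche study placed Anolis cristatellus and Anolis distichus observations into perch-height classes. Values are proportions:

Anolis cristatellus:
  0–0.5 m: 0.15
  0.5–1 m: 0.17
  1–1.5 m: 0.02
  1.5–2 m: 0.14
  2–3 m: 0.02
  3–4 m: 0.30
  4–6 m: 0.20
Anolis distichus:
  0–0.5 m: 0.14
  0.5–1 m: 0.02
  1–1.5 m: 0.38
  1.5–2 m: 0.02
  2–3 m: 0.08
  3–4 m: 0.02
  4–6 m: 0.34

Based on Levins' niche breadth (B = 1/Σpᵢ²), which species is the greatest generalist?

Σp_crisᵢ² = 0.15² + 0.17² + 0.02² + 0.14² + 0.02² + 0.30² + 0.20² = 0.0225 + 0.0289 + 0.0004 + 0.0196 + 0.0004 + 0.0900 + 0.0400 = 0.2018
B_cris = 1 / 0.2018 = 4.9554
Σp_distᵢ² = 0.14² + 0.02² + 0.38² + 0.02² + 0.08² + 0.02² + 0.34² = 0.0196 + 0.0004 + 0.1444 + 0.0004 + 0.0064 + 0.0004 + 0.1156 = 0.2872
B_dist = 1 / 0.2872 = 3.4819
Highest B → broadest niche (most generalist): Anolis cristatellus (B = 4.96).

Anolis cristatellus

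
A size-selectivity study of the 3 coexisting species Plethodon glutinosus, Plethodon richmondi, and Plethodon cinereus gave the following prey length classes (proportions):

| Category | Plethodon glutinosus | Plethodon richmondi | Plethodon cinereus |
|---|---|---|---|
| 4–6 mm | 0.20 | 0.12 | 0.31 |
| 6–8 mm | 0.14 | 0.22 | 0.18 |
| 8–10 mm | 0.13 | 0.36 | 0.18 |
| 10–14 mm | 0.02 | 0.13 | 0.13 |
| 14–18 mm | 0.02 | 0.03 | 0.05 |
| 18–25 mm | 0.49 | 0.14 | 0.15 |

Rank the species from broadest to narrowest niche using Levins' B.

Plethodon cinereus > Plethodon richmondi > Plethodon glutinosus

Σp_glutᵢ² = 0.20² + 0.14² + 0.13² + 0.02² + 0.02² + 0.49² = 0.0400 + 0.0196 + 0.0169 + 0.0004 + 0.0004 + 0.2401 = 0.3174
B_glut = 1 / 0.3174 = 3.1506
Σp_richᵢ² = 0.12² + 0.22² + 0.36² + 0.13² + 0.03² + 0.14² = 0.0144 + 0.0484 + 0.1296 + 0.0169 + 0.0009 + 0.0196 = 0.2298
B_rich = 1 / 0.2298 = 4.3516
Σp_cineᵢ² = 0.31² + 0.18² + 0.18² + 0.13² + 0.05² + 0.15² = 0.0961 + 0.0324 + 0.0324 + 0.0169 + 0.0025 + 0.0225 = 0.2028
B_cine = 1 / 0.2028 = 4.9310
Ranking by B (broadest → narrowest): Plethodon cinereus (4.93) > Plethodon richmondi (4.35) > Plethodon glutinosus (3.15)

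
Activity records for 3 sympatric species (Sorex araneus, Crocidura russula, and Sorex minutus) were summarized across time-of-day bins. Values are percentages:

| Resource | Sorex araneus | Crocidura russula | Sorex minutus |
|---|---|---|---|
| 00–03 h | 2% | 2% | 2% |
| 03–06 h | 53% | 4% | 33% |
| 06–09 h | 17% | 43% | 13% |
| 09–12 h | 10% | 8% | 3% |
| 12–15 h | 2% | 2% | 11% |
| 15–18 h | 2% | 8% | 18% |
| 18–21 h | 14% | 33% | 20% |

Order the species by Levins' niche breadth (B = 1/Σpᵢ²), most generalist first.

Sorex minutus > Crocidura russula > Sorex araneus

Convert percentages to proportions (divide by 100).
Σp_aranᵢ² = 0.02² + 0.53² + 0.17² + 0.10² + 0.02² + 0.02² + 0.14² = 0.0004 + 0.2809 + 0.0289 + 0.0100 + 0.0004 + 0.0004 + 0.0196 = 0.3406
B_aran = 1 / 0.3406 = 2.9360
Σp_russᵢ² = 0.02² + 0.04² + 0.43² + 0.08² + 0.02² + 0.08² + 0.33² = 0.0004 + 0.0016 + 0.1849 + 0.0064 + 0.0004 + 0.0064 + 0.1089 = 0.3090
B_russ = 1 / 0.3090 = 3.2362
Σp_minuᵢ² = 0.02² + 0.33² + 0.13² + 0.03² + 0.11² + 0.18² + 0.20² = 0.0004 + 0.1089 + 0.0169 + 0.0009 + 0.0121 + 0.0324 + 0.0400 = 0.2116
B_minu = 1 / 0.2116 = 4.7259
Ranking by B (broadest → narrowest): Sorex minutus (4.73) > Crocidura russula (3.24) > Sorex araneus (2.94)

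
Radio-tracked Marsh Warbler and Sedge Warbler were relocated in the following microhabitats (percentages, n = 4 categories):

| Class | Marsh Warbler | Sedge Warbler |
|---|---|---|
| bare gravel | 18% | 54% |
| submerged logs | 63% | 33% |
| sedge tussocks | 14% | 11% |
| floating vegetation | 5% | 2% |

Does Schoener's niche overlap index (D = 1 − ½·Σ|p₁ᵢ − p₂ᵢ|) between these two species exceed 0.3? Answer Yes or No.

Convert percentages to proportions (divide by 100).
Σ|p₁ᵢ − p₂ᵢ| = 0.36 + 0.30 + 0.03 + 0.03 = 0.72
D = 1 − ½ × 0.72 = 1 − 0.360 = 0.6400
D = 0.6400 > 0.3 → Yes.

Yes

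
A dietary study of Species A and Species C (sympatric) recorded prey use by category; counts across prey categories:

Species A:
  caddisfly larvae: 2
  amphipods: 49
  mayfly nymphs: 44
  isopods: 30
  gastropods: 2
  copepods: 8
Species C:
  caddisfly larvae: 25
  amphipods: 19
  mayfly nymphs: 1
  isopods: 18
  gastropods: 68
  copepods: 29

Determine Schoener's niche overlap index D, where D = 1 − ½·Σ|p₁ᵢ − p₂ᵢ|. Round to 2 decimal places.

0.33

Proportions for Species A (n=135): 2/135=0.0148, 49/135=0.3630, 44/135=0.3259, 30/135=0.2222, 2/135=0.0148, 8/135=0.0593
Proportions for Species C (n=160): 25/160=0.1563, 19/160=0.1188, 1/160=0.0063, 18/160=0.1125, 68/160=0.4250, 29/160=0.1813
Σ|p₁ᵢ − p₂ᵢ| = 0.1415 + 0.2442 + 0.3196 + 0.1097 + 0.4102 + 0.1220 = 1.3472
D = 1 − ½ × 1.3472 = 1 − 0.67360 = 0.32640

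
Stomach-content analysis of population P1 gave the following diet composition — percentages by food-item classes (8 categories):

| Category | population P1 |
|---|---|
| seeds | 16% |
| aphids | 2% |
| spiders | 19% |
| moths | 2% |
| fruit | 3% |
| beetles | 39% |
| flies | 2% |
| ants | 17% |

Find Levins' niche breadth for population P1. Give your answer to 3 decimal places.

4.085

Convert percentages to proportions (divide by 100).
Σpᵢ² = 0.16² + 0.02² + 0.19² + 0.02² + 0.03² + 0.39² + 0.02² + 0.17² = 0.0256 + 0.0004 + 0.0361 + 0.0004 + 0.0009 + 0.1521 + 0.0004 + 0.0289 = 0.2448
B = 1 / 0.2448 = 4.08497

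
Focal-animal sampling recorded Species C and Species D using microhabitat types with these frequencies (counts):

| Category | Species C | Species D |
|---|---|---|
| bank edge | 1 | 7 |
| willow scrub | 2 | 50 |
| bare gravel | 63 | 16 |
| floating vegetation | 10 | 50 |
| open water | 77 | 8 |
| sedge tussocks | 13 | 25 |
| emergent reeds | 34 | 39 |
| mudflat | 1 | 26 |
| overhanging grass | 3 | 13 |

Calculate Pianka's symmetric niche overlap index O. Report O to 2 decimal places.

Proportions for Species C (n=204): 1/204=0.0049, 2/204=0.0098, 63/204=0.3088, 10/204=0.0490, 77/204=0.3775, 13/204=0.0637, 34/204=0.1667, 1/204=0.0049, 3/204=0.0147
Proportions for Species D (n=234): 7/234=0.0299, 50/234=0.2137, 16/234=0.0684, 50/234=0.2137, 8/234=0.0342, 25/234=0.1068, 39/234=0.1667, 26/234=0.1111, 13/234=0.0556
Σ p₁ᵢp₂ᵢ = 0.000147 + 0.002094 + 0.021122 + 0.010471 + 0.012911 + 0.006803 + 0.027789 + 0.000544 + 0.000817 = 0.082698
Σp_1ᵢ² = 0.0049² + 0.0098² + 0.3088² + 0.0490² + 0.3775² + 0.0637² + 0.1667² + 0.0049² + 0.0147² = 0.000024 + 0.000096 + 0.095357 + 0.002401 + 0.142506 + 0.004058 + 0.027789 + 0.000024 + 0.000216 = 0.272471
Σp_2ᵢ² = 0.0299² + 0.2137² + 0.0684² + 0.2137² + 0.0342² + 0.1068² + 0.1667² + 0.1111² + 0.0556² = 0.000894 + 0.045668 + 0.004679 + 0.045668 + 0.001170 + 0.011406 + 0.027789 + 0.012343 + 0.003091 = 0.152708
O = 0.082698 / √(0.272471 × 0.152708) = 0.082698 / 0.2039816 = 0.4054

0.41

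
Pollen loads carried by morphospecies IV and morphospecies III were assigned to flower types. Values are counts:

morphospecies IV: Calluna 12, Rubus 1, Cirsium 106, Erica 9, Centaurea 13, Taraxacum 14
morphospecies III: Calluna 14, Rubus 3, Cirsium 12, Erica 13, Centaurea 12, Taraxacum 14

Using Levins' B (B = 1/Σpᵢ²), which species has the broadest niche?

Proportions for morphospecies IV (n=155): 12/155=0.0774, 1/155=0.0065, 106/155=0.6839, 9/155=0.0581, 13/155=0.0839, 14/155=0.0903
Proportions for morphospecies III (n=68): 14/68=0.2059, 3/68=0.0441, 12/68=0.1765, 13/68=0.1912, 12/68=0.1765, 14/68=0.2059
Σp_IVᵢ² = 0.0774² + 0.0065² + 0.6839² + 0.0581² + 0.0839² + 0.0903² = 0.005991 + 0.000042 + 0.467719 + 0.003376 + 0.007039 + 0.008154 = 0.492321
B_IV = 1 / 0.492321 = 2.0312
Σp_IIIᵢ² = 0.2059² + 0.0441² + 0.1765² + 0.1912² + 0.1765² + 0.2059² = 0.042395 + 0.001945 + 0.031152 + 0.036557 + 0.031152 + 0.042395 = 0.185596
B_III = 1 / 0.185596 = 5.3880
Highest B → broadest niche (most generalist): morphospecies III (B = 5.39).

morphospecies III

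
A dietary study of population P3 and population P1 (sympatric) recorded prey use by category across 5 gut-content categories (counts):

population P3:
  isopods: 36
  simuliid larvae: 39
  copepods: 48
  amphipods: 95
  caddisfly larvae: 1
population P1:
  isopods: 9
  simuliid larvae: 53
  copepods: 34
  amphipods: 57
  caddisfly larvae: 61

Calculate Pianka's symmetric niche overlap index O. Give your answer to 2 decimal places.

Proportions for population P3 (n=219): 36/219=0.1644, 39/219=0.1781, 48/219=0.2192, 95/219=0.4338, 1/219=0.0046
Proportions for population P1 (n=214): 9/214=0.0421, 53/214=0.2477, 34/214=0.1589, 57/214=0.2664, 61/214=0.2850
Σ p₁ᵢp₂ᵢ = 0.006921 + 0.044115 + 0.034831 + 0.115564 + 0.001311 = 0.202742
Σp_1ᵢ² = 0.1644² + 0.1781² + 0.2192² + 0.4338² + 0.0046² = 0.027027 + 0.031720 + 0.048049 + 0.188182 + 0.000021 = 0.294999
Σp_2ᵢ² = 0.0421² + 0.2477² + 0.1589² + 0.2664² + 0.2850² = 0.001772 + 0.061355 + 0.025249 + 0.070969 + 0.081225 = 0.240570
O = 0.202742 / √(0.294999 × 0.240570) = 0.202742 / 0.2663980 = 0.7610

0.76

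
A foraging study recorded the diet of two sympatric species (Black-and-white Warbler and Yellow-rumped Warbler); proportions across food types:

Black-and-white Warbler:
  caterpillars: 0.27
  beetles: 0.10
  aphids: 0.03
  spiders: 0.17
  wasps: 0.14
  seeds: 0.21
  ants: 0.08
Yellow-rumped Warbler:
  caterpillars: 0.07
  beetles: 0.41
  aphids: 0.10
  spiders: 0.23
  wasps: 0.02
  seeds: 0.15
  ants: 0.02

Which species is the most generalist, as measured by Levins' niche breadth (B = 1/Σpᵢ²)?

Black-and-white Warbler

Σp_Blacᵢ² = 0.27² + 0.10² + 0.03² + 0.17² + 0.14² + 0.21² + 0.08² = 0.0729 + 0.0100 + 0.0009 + 0.0289 + 0.0196 + 0.0441 + 0.0064 = 0.1828
B_Blac = 1 / 0.1828 = 5.4705
Σp_Yellᵢ² = 0.07² + 0.41² + 0.10² + 0.23² + 0.02² + 0.15² + 0.02² = 0.0049 + 0.1681 + 0.0100 + 0.0529 + 0.0004 + 0.0225 + 0.0004 = 0.2592
B_Yell = 1 / 0.2592 = 3.8580
Highest B → broadest niche (most generalist): Black-and-white Warbler (B = 5.47).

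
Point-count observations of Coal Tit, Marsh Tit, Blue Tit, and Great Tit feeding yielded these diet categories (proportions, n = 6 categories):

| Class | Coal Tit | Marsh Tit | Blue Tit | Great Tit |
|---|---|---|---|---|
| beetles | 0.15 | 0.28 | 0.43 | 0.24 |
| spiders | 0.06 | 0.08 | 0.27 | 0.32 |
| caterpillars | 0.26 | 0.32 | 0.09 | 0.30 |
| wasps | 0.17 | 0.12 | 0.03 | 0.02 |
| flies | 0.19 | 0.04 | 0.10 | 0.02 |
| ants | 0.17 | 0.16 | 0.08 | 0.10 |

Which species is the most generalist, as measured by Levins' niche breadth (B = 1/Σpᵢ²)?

Σp_Coalᵢ² = 0.15² + 0.06² + 0.26² + 0.17² + 0.19² + 0.17² = 0.0225 + 0.0036 + 0.0676 + 0.0289 + 0.0361 + 0.0289 = 0.1876
B_Coal = 1 / 0.1876 = 5.3305
Σp_Marsᵢ² = 0.28² + 0.08² + 0.32² + 0.12² + 0.04² + 0.16² = 0.0784 + 0.0064 + 0.1024 + 0.0144 + 0.0016 + 0.0256 = 0.2288
B_Mars = 1 / 0.2288 = 4.3706
Σp_Blueᵢ² = 0.43² + 0.27² + 0.09² + 0.03² + 0.10² + 0.08² = 0.1849 + 0.0729 + 0.0081 + 0.0009 + 0.0100 + 0.0064 = 0.2832
B_Blue = 1 / 0.2832 = 3.5311
Σp_Greaᵢ² = 0.24² + 0.32² + 0.30² + 0.02² + 0.02² + 0.10² = 0.0576 + 0.1024 + 0.0900 + 0.0004 + 0.0004 + 0.0100 = 0.2608
B_Grea = 1 / 0.2608 = 3.8344
Highest B → broadest niche (most generalist): Coal Tit (B = 5.33).

Coal Tit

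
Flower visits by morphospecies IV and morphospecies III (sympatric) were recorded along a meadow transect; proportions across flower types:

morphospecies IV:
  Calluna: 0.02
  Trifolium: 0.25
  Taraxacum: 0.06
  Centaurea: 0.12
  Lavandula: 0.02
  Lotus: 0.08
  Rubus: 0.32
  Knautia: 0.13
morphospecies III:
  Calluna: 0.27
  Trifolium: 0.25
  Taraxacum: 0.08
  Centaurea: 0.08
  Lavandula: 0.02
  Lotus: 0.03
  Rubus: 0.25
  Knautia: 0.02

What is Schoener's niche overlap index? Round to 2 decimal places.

Σ|p₁ᵢ − p₂ᵢ| = 0.25 + 0.00 + 0.02 + 0.04 + 0.00 + 0.05 + 0.07 + 0.11 = 0.54
D = 1 − ½ × 0.54 = 1 − 0.270 = 0.7300

0.73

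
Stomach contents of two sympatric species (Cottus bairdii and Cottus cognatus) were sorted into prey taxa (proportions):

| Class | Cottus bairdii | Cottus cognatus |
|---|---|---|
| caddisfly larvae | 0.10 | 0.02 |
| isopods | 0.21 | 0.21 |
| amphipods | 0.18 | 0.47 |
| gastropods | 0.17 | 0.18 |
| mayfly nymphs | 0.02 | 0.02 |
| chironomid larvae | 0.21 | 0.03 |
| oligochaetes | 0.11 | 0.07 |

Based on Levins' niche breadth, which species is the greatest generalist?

Σp_bairᵢ² = 0.10² + 0.21² + 0.18² + 0.17² + 0.02² + 0.21² + 0.11² = 0.0100 + 0.0441 + 0.0324 + 0.0289 + 0.0004 + 0.0441 + 0.0121 = 0.1720
B_bair = 1 / 0.1720 = 5.8140
Σp_cognᵢ² = 0.02² + 0.21² + 0.47² + 0.18² + 0.02² + 0.03² + 0.07² = 0.0004 + 0.0441 + 0.2209 + 0.0324 + 0.0004 + 0.0009 + 0.0049 = 0.3040
B_cogn = 1 / 0.3040 = 3.2895
Highest B → broadest niche (most generalist): Cottus bairdii (B = 5.81).

Cottus bairdii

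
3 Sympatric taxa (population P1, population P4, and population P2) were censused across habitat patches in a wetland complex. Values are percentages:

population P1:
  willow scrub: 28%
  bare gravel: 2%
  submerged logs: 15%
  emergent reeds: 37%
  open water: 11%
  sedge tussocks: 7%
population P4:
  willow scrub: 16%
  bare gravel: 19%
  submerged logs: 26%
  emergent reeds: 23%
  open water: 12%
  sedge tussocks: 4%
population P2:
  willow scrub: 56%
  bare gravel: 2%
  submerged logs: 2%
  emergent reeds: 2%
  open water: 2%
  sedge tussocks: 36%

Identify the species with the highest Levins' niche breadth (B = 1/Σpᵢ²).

Convert percentages to proportions (divide by 100).
Σp_P1ᵢ² = 0.28² + 0.02² + 0.15² + 0.37² + 0.11² + 0.07² = 0.0784 + 0.0004 + 0.0225 + 0.1369 + 0.0121 + 0.0049 = 0.2552
B_P1 = 1 / 0.2552 = 3.9185
Σp_P4ᵢ² = 0.16² + 0.19² + 0.26² + 0.23² + 0.12² + 0.04² = 0.0256 + 0.0361 + 0.0676 + 0.0529 + 0.0144 + 0.0016 = 0.1982
B_P4 = 1 / 0.1982 = 5.0454
Σp_P2ᵢ² = 0.56² + 0.02² + 0.02² + 0.02² + 0.02² + 0.36² = 0.3136 + 0.0004 + 0.0004 + 0.0004 + 0.0004 + 0.1296 = 0.4448
B_P2 = 1 / 0.4448 = 2.2482
Highest B → broadest niche (most generalist): population P4 (B = 5.05).

population P4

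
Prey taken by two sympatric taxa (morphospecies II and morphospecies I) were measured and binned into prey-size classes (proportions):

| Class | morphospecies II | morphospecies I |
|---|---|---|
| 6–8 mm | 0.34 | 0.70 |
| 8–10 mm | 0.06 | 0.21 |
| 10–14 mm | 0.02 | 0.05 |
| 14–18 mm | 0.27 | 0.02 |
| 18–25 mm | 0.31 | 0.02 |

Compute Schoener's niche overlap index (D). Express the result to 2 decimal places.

Σ|p₁ᵢ − p₂ᵢ| = 0.36 + 0.15 + 0.03 + 0.25 + 0.29 = 1.08
D = 1 − ½ × 1.08 = 1 − 0.540 = 0.4600

0.46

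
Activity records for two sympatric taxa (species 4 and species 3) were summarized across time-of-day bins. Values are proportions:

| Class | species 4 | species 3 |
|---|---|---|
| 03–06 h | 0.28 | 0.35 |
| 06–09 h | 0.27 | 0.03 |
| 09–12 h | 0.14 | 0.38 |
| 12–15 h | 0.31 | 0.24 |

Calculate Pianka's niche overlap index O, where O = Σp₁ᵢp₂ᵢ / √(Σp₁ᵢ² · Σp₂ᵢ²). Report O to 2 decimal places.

Σ p₁ᵢp₂ᵢ = 0.0980 + 0.0081 + 0.0532 + 0.0744 = 0.2337
Σp_1ᵢ² = 0.28² + 0.27² + 0.14² + 0.31² = 0.0784 + 0.0729 + 0.0196 + 0.0961 = 0.2670
Σp_2ᵢ² = 0.35² + 0.03² + 0.38² + 0.24² = 0.1225 + 0.0009 + 0.1444 + 0.0576 = 0.3254
O = 0.2337 / √(0.2670 × 0.3254) = 0.2337 / 0.29476 = 0.7928

0.79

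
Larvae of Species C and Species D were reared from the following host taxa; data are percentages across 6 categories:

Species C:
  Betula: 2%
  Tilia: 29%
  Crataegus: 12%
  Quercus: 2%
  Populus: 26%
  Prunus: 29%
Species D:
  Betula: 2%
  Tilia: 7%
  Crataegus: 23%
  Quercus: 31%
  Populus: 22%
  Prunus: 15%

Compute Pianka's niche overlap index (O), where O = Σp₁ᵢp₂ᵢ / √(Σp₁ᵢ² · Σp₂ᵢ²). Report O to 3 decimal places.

0.653

Convert percentages to proportions (divide by 100).
Σ p₁ᵢp₂ᵢ = 0.0004 + 0.0203 + 0.0276 + 0.0062 + 0.0572 + 0.0435 = 0.1552
Σp_1ᵢ² = 0.02² + 0.29² + 0.12² + 0.02² + 0.26² + 0.29² = 0.0004 + 0.0841 + 0.0144 + 0.0004 + 0.0676 + 0.0841 = 0.2510
Σp_2ᵢ² = 0.02² + 0.07² + 0.23² + 0.31² + 0.22² + 0.15² = 0.0004 + 0.0049 + 0.0529 + 0.0961 + 0.0484 + 0.0225 = 0.2252
O = 0.1552 / √(0.2510 × 0.2252) = 0.1552 / 0.237750 = 0.65279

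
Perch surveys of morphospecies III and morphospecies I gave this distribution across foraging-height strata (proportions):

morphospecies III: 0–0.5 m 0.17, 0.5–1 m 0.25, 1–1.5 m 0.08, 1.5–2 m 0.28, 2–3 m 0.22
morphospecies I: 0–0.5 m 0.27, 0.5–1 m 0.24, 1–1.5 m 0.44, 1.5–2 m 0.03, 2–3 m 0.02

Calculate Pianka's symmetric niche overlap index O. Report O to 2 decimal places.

0.57

Σ p₁ᵢp₂ᵢ = 0.0459 + 0.0600 + 0.0352 + 0.0084 + 0.0044 = 0.1539
Σp_1ᵢ² = 0.17² + 0.25² + 0.08² + 0.28² + 0.22² = 0.0289 + 0.0625 + 0.0064 + 0.0784 + 0.0484 = 0.2246
Σp_2ᵢ² = 0.27² + 0.24² + 0.44² + 0.03² + 0.02² = 0.0729 + 0.0576 + 0.1936 + 0.0009 + 0.0004 = 0.3254
O = 0.1539 / √(0.2246 × 0.3254) = 0.1539 / 0.27034 = 0.5693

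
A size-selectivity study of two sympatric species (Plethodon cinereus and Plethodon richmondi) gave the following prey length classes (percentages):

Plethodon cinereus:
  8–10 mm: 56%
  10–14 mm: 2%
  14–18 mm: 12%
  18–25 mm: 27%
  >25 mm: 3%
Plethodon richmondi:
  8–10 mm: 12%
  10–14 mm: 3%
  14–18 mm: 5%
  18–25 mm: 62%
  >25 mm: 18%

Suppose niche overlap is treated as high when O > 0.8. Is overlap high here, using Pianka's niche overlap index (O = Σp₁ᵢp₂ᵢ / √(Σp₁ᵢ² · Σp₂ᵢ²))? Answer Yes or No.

Convert percentages to proportions (divide by 100).
Σ p₁ᵢp₂ᵢ = 0.0672 + 0.0006 + 0.0060 + 0.1674 + 0.0054 = 0.2466
Σp_1ᵢ² = 0.56² + 0.02² + 0.12² + 0.27² + 0.03² = 0.3136 + 0.0004 + 0.0144 + 0.0729 + 0.0009 = 0.4022
Σp_2ᵢ² = 0.12² + 0.03² + 0.05² + 0.62² + 0.18² = 0.0144 + 0.0009 + 0.0025 + 0.3844 + 0.0324 = 0.4346
O = 0.2466 / √(0.4022 × 0.4346) = 0.2466 / 0.41809 = 0.5898
O = 0.5898 < 0.8 → No.

No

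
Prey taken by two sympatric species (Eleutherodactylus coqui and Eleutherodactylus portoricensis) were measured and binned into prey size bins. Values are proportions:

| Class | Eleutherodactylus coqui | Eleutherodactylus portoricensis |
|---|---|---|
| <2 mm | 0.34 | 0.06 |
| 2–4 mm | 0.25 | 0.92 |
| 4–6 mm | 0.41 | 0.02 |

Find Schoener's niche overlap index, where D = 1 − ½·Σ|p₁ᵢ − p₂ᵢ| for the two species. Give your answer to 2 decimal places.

0.33

Σ|p₁ᵢ − p₂ᵢ| = 0.28 + 0.67 + 0.39 = 1.34
D = 1 − ½ × 1.34 = 1 − 0.670 = 0.3300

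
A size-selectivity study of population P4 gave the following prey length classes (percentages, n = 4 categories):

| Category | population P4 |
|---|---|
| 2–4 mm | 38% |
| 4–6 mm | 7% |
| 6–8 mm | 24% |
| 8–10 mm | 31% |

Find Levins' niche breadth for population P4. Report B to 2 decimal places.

Convert percentages to proportions (divide by 100).
Σpᵢ² = 0.38² + 0.07² + 0.24² + 0.31² = 0.1444 + 0.0049 + 0.0576 + 0.0961 = 0.3030
B = 1 / 0.3030 = 3.3003

3.30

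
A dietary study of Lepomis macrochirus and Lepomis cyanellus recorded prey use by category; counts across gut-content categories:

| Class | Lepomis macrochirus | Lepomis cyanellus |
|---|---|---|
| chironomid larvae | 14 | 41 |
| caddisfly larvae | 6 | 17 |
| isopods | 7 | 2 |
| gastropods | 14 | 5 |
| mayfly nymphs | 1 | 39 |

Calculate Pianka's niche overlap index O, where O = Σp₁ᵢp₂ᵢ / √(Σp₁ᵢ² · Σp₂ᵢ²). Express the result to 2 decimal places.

Proportions for Lepomis macrochirus (n=42): 14/42=0.3333, 6/42=0.1429, 7/42=0.1667, 14/42=0.3333, 1/42=0.0238
Proportions for Lepomis cyanellus (n=104): 41/104=0.3942, 17/104=0.1635, 2/104=0.0192, 5/104=0.0481, 39/104=0.3750
Σ p₁ᵢp₂ᵢ = 0.131387 + 0.023364 + 0.003201 + 0.016032 + 0.008925 = 0.182909
Σp_1ᵢ² = 0.3333² + 0.1429² + 0.1667² + 0.3333² + 0.0238² = 0.111089 + 0.020420 + 0.027789 + 0.111089 + 0.000566 = 0.270953
Σp_2ᵢ² = 0.3942² + 0.1635² + 0.0192² + 0.0481² + 0.3750² = 0.155394 + 0.026732 + 0.000369 + 0.002314 + 0.140625 = 0.325434
O = 0.182909 / √(0.270953 × 0.325434) = 0.182909 / 0.2969467 = 0.6160

0.62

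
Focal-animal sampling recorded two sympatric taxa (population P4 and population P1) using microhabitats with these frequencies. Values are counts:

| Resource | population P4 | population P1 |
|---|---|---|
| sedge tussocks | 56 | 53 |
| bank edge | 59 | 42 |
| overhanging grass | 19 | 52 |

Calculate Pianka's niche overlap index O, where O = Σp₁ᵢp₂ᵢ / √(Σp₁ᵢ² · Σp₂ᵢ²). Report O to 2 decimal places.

Proportions for population P4 (n=134): 56/134=0.4179, 59/134=0.4403, 19/134=0.1418
Proportions for population P1 (n=147): 53/147=0.3605, 42/147=0.2857, 52/147=0.3537
Σ p₁ᵢp₂ᵢ = 0.150653 + 0.125794 + 0.050155 = 0.326602
Σp_1ᵢ² = 0.4179² + 0.4403² + 0.1418² = 0.174640 + 0.193864 + 0.020107 = 0.388611
Σp_2ᵢ² = 0.3605² + 0.2857² + 0.3537² = 0.129960 + 0.081624 + 0.125104 = 0.336688
O = 0.326602 / √(0.388611 × 0.336688) = 0.326602 / 0.3617190 = 0.9029

0.90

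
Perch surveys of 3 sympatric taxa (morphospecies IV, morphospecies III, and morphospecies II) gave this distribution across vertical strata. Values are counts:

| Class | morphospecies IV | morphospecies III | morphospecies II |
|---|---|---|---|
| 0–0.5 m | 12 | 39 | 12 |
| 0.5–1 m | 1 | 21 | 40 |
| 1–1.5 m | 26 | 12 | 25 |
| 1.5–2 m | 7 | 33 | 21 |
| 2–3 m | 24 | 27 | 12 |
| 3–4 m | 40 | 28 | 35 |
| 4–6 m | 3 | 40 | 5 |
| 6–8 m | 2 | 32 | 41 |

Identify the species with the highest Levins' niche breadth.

morphospecies III

Proportions for morphospecies IV (n=115): 12/115=0.1043, 1/115=0.0087, 26/115=0.2261, 7/115=0.0609, 24/115=0.2087, 40/115=0.3478, 3/115=0.0261, 2/115=0.0174
Proportions for morphospecies III (n=232): 39/232=0.1681, 21/232=0.0905, 12/232=0.0517, 33/232=0.1422, 27/232=0.1164, 28/232=0.1207, 40/232=0.1724, 32/232=0.1379
Proportions for morphospecies II (n=191): 12/191=0.0628, 40/191=0.2094, 25/191=0.1309, 21/191=0.1099, 12/191=0.0628, 35/191=0.1832, 5/191=0.0262, 41/191=0.2147
Σp_IVᵢ² = 0.1043² + 0.0087² + 0.2261² + 0.0609² + 0.2087² + 0.3478² + 0.0261² + 0.0174² = 0.010878 + 0.000076 + 0.051121 + 0.003709 + 0.043556 + 0.120965 + 0.000681 + 0.000303 = 0.231289
B_IV = 1 / 0.231289 = 4.3236
Σp_IIIᵢ² = 0.1681² + 0.0905² + 0.0517² + 0.1422² + 0.1164² + 0.1207² + 0.1724² + 0.1379² = 0.028258 + 0.008190 + 0.002673 + 0.020221 + 0.013549 + 0.014568 + 0.029722 + 0.019016 = 0.136197
B_III = 1 / 0.136197 = 7.3423
Σp_IIᵢ² = 0.0628² + 0.2094² + 0.1309² + 0.1099² + 0.0628² + 0.1832² + 0.0262² + 0.2147² = 0.003944 + 0.043848 + 0.017135 + 0.012078 + 0.003944 + 0.033562 + 0.000686 + 0.046096 = 0.161293
B_II = 1 / 0.161293 = 6.1999
Highest B → broadest niche (most generalist): morphospecies III (B = 7.34).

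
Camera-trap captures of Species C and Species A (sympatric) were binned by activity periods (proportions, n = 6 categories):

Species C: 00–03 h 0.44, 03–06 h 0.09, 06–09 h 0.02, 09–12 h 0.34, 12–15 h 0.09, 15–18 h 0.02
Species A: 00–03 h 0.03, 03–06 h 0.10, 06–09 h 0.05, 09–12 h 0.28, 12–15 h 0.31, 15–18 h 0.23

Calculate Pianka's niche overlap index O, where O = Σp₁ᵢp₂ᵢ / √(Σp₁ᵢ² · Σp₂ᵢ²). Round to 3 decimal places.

Σ p₁ᵢp₂ᵢ = 0.0132 + 0.0090 + 0.0010 + 0.0952 + 0.0279 + 0.0046 = 0.1509
Σp_1ᵢ² = 0.44² + 0.09² + 0.02² + 0.34² + 0.09² + 0.02² = 0.1936 + 0.0081 + 0.0004 + 0.1156 + 0.0081 + 0.0004 = 0.3262
Σp_2ᵢ² = 0.03² + 0.10² + 0.05² + 0.28² + 0.31² + 0.23² = 0.0009 + 0.0100 + 0.0025 + 0.0784 + 0.0961 + 0.0529 = 0.2408
O = 0.1509 / √(0.3262 × 0.2408) = 0.1509 / 0.280266 = 0.53842

0.538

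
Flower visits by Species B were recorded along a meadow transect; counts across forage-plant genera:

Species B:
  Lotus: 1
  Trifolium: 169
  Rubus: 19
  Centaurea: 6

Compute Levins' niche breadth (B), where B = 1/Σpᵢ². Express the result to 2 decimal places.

1.31

Proportions for Species B (n=195): 1/195=0.0051, 169/195=0.8667, 19/195=0.0974, 6/195=0.0308
Σpᵢ² = 0.0051² + 0.8667² + 0.0974² + 0.0308² = 0.000026 + 0.751169 + 0.009487 + 0.000949 = 0.761631
B = 1 / 0.761631 = 1.3130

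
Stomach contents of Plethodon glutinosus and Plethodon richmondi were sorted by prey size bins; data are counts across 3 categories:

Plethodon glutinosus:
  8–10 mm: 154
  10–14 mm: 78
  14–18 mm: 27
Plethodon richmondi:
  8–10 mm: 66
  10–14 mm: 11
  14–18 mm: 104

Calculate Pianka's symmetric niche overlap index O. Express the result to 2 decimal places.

Proportions for Plethodon glutinosus (n=259): 154/259=0.5946, 78/259=0.3012, 27/259=0.1042
Proportions for Plethodon richmondi (n=181): 66/181=0.3646, 11/181=0.0608, 104/181=0.5746
Σ p₁ᵢp₂ᵢ = 0.216791 + 0.018313 + 0.059873 = 0.294977
Σp_1ᵢ² = 0.5946² + 0.3012² + 0.1042² = 0.353549 + 0.090721 + 0.010858 = 0.455128
Σp_2ᵢ² = 0.3646² + 0.0608² + 0.5746² = 0.132933 + 0.003697 + 0.330165 = 0.466795
O = 0.294977 / √(0.455128 × 0.466795) = 0.294977 / 0.4609246 = 0.6400

0.64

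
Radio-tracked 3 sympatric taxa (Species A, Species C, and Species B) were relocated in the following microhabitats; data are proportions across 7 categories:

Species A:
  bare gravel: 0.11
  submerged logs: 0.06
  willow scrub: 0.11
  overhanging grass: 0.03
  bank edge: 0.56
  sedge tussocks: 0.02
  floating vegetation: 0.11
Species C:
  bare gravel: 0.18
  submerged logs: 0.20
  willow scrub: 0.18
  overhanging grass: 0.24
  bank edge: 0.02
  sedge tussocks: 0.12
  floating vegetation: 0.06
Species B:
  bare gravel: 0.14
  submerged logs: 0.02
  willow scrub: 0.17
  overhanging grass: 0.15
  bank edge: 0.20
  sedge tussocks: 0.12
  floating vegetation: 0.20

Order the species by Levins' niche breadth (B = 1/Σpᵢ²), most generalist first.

Σp_Aᵢ² = 0.11² + 0.06² + 0.11² + 0.03² + 0.56² + 0.02² + 0.11² = 0.0121 + 0.0036 + 0.0121 + 0.0009 + 0.3136 + 0.0004 + 0.0121 = 0.3548
B_A = 1 / 0.3548 = 2.8185
Σp_Cᵢ² = 0.18² + 0.20² + 0.18² + 0.24² + 0.02² + 0.12² + 0.06² = 0.0324 + 0.0400 + 0.0324 + 0.0576 + 0.0004 + 0.0144 + 0.0036 = 0.1808
B_C = 1 / 0.1808 = 5.5310
Σp_Bᵢ² = 0.14² + 0.02² + 0.17² + 0.15² + 0.20² + 0.12² + 0.20² = 0.0196 + 0.0004 + 0.0289 + 0.0225 + 0.0400 + 0.0144 + 0.0400 = 0.1658
B_B = 1 / 0.1658 = 6.0314
Ranking by B (broadest → narrowest): Species B (6.03) > Species C (5.53) > Species A (2.82)

Species B > Species C > Species A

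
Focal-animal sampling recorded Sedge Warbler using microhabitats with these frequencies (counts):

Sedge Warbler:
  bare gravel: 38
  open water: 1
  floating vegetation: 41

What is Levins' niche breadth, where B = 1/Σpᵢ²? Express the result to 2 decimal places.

2.05

Proportions for Sedge Warbler (n=80): 38/80=0.4750, 1/80=0.0125, 41/80=0.5125
Σpᵢ² = 0.4750² + 0.0125² + 0.5125² = 0.225625 + 0.000156 + 0.262656 = 0.488437
B = 1 / 0.488437 = 2.0473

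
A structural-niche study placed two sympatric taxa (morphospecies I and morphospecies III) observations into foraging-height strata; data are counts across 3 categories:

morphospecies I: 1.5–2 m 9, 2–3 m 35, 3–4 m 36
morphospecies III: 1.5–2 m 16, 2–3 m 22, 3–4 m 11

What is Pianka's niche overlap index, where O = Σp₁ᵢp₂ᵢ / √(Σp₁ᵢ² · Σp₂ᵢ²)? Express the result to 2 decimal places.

Proportions for morphospecies I (n=80): 9/80=0.1125, 35/80=0.4375, 36/80=0.4500
Proportions for morphospecies III (n=49): 16/49=0.3265, 22/49=0.4490, 11/49=0.2245
Σ p₁ᵢp₂ᵢ = 0.036731 + 0.196438 + 0.101025 = 0.334194
Σp_1ᵢ² = 0.1125² + 0.4375² + 0.4500² = 0.012656 + 0.191406 + 0.202500 = 0.406562
Σp_2ᵢ² = 0.3265² + 0.4490² + 0.2245² = 0.106602 + 0.201601 + 0.050400 = 0.358603
O = 0.334194 / √(0.406562 × 0.358603) = 0.334194 / 0.3818303 = 0.8752

0.88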